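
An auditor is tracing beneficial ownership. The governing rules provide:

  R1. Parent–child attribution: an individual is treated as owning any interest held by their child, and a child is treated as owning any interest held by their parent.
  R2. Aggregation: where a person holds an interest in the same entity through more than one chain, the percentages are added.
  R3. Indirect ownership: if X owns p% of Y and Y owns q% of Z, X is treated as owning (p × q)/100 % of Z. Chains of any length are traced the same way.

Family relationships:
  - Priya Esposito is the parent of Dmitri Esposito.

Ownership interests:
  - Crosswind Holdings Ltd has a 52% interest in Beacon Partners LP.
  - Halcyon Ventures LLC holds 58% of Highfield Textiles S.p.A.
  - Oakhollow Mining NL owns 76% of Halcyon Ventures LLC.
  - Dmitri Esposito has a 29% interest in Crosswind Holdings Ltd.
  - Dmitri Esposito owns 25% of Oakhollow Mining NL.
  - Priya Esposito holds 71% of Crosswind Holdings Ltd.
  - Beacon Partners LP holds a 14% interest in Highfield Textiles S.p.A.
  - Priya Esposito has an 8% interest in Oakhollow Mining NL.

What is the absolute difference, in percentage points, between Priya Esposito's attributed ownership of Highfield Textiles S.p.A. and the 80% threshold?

By parent–child attribution (R1), Priya Esposito is treated as also owning Dmitri Esposito's interest in Crosswind Holdings Ltd, giving 71% + 29% = 100%.
By parent–child attribution (R1), Priya Esposito is treated as also owning Dmitri Esposito's interest in Oakhollow Mining NL, giving 8% + 25% = 33%.
Chain via Crosswind Holdings Ltd → Beacon Partners LP (R3): 100% × 52% × 14% = 7.28% of Highfield Textiles S.p.A.
Chain via Oakhollow Mining NL → Halcyon Ventures LLC (R3): 33% × 76% × 58% = 14.5464% of Highfield Textiles S.p.A.
Aggregating (R2): 7.28% + 14.5464% = 21.8264%.
21.8264% falls short of the 80% threshold by 58.1736 percentage points.

58.1736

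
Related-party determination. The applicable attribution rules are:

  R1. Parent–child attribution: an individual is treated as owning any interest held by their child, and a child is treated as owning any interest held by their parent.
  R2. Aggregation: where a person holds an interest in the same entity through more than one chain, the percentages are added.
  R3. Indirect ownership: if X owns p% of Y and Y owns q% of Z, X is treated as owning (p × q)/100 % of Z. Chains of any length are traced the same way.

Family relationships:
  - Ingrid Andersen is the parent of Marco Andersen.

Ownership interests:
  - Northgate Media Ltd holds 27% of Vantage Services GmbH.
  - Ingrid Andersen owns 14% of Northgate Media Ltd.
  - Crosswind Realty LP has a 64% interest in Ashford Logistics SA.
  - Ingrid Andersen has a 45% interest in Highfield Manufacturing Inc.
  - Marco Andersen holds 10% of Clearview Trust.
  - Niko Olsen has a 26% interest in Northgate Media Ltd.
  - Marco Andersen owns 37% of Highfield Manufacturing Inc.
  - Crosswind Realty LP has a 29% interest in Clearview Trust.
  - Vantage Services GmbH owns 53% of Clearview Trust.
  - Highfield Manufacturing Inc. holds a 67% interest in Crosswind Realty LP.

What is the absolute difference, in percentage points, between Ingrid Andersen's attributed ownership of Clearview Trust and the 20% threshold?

By parent–child attribution (R1), Ingrid Andersen is treated as also owning Marco Andersen's interest in Highfield Manufacturing Inc, giving 45% + 37% = 82%.
By parent–child attribution (R1), Ingrid Andersen is treated as owning Marco Andersen's 10% interest in Clearview Trust.
Chain via Highfield Manufacturing Inc. → Crosswind Realty LP (R3): 82% × 67% × 29% = 15.9326% of Clearview Trust.
Chain via Northgate Media Ltd → Vantage Services GmbH (R3): 14% × 27% × 53% = 2.0034% of Clearview Trust.
Direct interest in Clearview Trust: 10%.
Aggregating (R2): 15.9326% + 2.0034% + 10% = 27.936%.
27.936% exceeds the 20% threshold by 7.936 percentage points.

7.936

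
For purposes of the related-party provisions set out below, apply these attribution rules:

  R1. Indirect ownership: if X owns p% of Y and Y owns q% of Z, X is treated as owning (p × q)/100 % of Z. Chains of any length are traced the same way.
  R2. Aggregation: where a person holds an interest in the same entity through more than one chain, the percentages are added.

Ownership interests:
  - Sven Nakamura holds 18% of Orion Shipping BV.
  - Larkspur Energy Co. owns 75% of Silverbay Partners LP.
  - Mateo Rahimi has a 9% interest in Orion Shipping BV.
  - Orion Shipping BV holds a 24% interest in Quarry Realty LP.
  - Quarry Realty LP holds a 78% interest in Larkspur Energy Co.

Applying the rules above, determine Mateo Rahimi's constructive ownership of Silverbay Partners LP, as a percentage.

1.2636%

Chain via Orion Shipping BV → Quarry Realty LP → Larkspur Energy Co. (R1): 9% × 24% × 78% × 75% = 1.2636% of Silverbay Partners LP.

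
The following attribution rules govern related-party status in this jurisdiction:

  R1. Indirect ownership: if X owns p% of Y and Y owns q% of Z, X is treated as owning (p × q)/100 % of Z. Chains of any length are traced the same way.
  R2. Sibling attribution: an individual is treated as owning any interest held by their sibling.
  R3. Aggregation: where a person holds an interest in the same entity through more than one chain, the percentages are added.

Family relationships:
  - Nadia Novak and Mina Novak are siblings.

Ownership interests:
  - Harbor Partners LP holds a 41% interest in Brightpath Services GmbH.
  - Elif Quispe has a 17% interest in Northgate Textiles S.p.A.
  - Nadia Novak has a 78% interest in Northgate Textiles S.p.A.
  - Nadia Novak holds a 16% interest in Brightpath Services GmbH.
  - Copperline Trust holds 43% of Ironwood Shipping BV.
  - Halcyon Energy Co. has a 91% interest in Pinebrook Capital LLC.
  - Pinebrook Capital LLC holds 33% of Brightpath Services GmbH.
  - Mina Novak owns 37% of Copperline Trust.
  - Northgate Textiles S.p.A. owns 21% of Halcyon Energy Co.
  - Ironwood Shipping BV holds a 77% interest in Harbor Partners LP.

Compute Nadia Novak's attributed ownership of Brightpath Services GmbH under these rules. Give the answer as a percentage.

25.941701%

By sibling attribution (R2), Nadia Novak is treated as owning Mina Novak's 37% interest in Copperline Trust.
Chain via Northgate Textiles S.p.A. → Halcyon Energy Co. → Pinebrook Capital LLC (R1): 78% × 21% × 91% × 33% = 4.918914% of Brightpath Services GmbH.
Direct interest in Brightpath Services GmbH: 16%.
Chain via Copperline Trust → Ironwood Shipping BV → Harbor Partners LP (R1): 37% × 43% × 77% × 41% = 5.022787% of Brightpath Services GmbH.
Aggregating (R3): 4.918914% + 16% + 5.022787% = 25.941701%.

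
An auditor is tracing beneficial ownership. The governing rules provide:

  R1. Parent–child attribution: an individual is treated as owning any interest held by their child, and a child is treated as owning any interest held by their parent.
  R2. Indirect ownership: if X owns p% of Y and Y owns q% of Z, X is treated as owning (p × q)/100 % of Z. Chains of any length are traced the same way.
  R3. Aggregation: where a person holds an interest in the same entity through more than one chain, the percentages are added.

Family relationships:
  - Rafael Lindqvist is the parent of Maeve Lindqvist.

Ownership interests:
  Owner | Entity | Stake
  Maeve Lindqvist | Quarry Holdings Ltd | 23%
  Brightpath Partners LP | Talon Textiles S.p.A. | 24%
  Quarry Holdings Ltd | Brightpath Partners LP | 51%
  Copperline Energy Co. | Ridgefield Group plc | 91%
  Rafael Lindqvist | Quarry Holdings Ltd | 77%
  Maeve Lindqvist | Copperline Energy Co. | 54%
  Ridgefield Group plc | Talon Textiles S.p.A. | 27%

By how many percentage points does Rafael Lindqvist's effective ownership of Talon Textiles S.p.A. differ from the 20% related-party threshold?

5.5078

By parent–child attribution (R1), Rafael Lindqvist is treated as also owning Maeve Lindqvist's interest in Quarry Holdings Ltd, giving 77% + 23% = 100%.
By parent–child attribution (R1), Rafael Lindqvist is treated as owning Maeve Lindqvist's 54% interest in Copperline Energy Co.
Chain via Quarry Holdings Ltd → Brightpath Partners LP (R2): 100% × 51% × 24% = 12.24% of Talon Textiles S.p.A.
Chain via Copperline Energy Co. → Ridgefield Group plc (R2): 54% × 91% × 27% = 13.2678% of Talon Textiles S.p.A.
Aggregating (R3): 12.24% + 13.2678% = 25.5078%.
25.5078% exceeds the 20% threshold by 5.5078 percentage points.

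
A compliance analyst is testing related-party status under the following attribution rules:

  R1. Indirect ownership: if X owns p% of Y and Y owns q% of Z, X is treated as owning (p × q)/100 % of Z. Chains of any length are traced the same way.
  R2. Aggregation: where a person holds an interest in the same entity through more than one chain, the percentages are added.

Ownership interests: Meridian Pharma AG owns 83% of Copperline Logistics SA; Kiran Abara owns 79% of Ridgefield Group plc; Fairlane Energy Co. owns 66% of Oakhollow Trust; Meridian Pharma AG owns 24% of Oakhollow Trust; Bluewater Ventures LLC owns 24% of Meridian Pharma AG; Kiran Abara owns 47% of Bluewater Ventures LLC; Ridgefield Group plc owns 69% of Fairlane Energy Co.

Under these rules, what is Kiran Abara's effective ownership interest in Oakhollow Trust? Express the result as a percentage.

Chain via Bluewater Ventures LLC → Meridian Pharma AG (R1): 47% × 24% × 24% = 2.7072% of Oakhollow Trust.
Chain via Ridgefield Group plc → Fairlane Energy Co. (R1): 79% × 69% × 66% = 35.9766% of Oakhollow Trust.
Aggregating (R2): 2.7072% + 35.9766% = 38.6838%.

38.6838%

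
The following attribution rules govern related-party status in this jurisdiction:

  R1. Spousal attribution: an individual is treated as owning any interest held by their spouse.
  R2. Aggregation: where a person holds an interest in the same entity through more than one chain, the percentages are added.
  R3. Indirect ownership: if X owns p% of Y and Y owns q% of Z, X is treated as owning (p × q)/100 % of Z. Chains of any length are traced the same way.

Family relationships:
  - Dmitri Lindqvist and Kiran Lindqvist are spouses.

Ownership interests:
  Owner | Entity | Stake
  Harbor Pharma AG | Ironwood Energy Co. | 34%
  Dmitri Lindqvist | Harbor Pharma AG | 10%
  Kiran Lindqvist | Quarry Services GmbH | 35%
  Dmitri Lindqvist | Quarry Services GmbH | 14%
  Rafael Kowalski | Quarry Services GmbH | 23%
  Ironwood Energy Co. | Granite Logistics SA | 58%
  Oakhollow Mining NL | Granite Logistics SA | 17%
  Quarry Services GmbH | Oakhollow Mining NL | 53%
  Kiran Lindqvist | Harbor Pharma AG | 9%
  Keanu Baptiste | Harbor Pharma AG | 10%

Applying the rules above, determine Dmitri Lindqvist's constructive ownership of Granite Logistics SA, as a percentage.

8.1617%

By spousal attribution (R1), Dmitri Lindqvist is treated as also owning Kiran Lindqvist's interest in Harbor Pharma AG, giving 10% + 9% = 19%.
By spousal attribution (R1), Dmitri Lindqvist is treated as also owning Kiran Lindqvist's interest in Quarry Services GmbH, giving 14% + 35% = 49%.
Chain via Harbor Pharma AG → Ironwood Energy Co. (R3): 19% × 34% × 58% = 3.7468% of Granite Logistics SA.
Chain via Quarry Services GmbH → Oakhollow Mining NL (R3): 49% × 53% × 17% = 4.4149% of Granite Logistics SA.
Aggregating (R2): 3.7468% + 4.4149% = 8.1617%.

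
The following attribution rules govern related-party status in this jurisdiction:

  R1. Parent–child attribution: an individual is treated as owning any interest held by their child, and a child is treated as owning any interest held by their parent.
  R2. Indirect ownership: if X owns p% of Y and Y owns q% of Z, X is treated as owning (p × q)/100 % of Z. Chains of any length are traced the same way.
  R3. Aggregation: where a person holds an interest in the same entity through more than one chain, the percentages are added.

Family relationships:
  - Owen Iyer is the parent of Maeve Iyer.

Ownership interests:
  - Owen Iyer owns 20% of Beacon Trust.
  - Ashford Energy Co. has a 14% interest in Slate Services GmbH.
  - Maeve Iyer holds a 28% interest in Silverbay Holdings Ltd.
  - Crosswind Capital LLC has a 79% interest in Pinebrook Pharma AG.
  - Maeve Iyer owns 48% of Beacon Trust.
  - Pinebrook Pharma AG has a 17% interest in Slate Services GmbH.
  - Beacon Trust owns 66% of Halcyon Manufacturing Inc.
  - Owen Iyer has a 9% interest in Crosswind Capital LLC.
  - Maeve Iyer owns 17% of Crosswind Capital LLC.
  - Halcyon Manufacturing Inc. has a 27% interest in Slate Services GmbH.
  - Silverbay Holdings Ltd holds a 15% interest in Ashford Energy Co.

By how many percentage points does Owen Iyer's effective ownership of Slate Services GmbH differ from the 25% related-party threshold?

8.8026

By parent–child attribution (R1), Owen Iyer is treated as also owning Maeve Iyer's interest in Crosswind Capital LLC, giving 9% + 17% = 26%.
By parent–child attribution (R1), Owen Iyer is treated as also owning Maeve Iyer's interest in Beacon Trust, giving 20% + 48% = 68%.
By parent–child attribution (R1), Owen Iyer is treated as owning Maeve Iyer's 28% interest in Silverbay Holdings Ltd.
Chain via Crosswind Capital LLC → Pinebrook Pharma AG (R2): 26% × 79% × 17% = 3.4918% of Slate Services GmbH.
Chain via Beacon Trust → Halcyon Manufacturing Inc. (R2): 68% × 66% × 27% = 12.1176% of Slate Services GmbH.
Chain via Silverbay Holdings Ltd → Ashford Energy Co. (R2): 28% × 15% × 14% = 0.588% of Slate Services GmbH.
Aggregating (R3): 3.4918% + 12.1176% + 0.588% = 16.1974%.
16.1974% falls short of the 25% threshold by 8.8026 percentage points.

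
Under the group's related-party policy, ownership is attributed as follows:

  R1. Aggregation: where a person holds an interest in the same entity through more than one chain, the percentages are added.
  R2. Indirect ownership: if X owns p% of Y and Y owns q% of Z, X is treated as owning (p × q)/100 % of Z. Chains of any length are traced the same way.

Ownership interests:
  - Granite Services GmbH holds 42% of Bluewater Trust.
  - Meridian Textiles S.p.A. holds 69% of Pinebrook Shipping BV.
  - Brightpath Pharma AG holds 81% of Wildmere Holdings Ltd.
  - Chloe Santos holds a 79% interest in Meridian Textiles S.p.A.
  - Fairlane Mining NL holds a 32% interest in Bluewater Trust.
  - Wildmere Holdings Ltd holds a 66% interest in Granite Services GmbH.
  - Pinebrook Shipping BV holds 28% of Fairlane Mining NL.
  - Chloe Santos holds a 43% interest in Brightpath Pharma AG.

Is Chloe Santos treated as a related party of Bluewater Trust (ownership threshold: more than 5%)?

Yes

Chain via Brightpath Pharma AG → Wildmere Holdings Ltd → Granite Services GmbH (R2): 43% × 81% × 66% × 42% = 9.654876% of Bluewater Trust.
Chain via Meridian Textiles S.p.A. → Pinebrook Shipping BV → Fairlane Mining NL (R2): 79% × 69% × 28% × 32% = 4.884096% of Bluewater Trust.
Aggregating (R1): 9.654876% + 4.884096% = 14.538972%.
14.538972% exceeds the 5% threshold, so Chloe is a related party to Bluewater Trust.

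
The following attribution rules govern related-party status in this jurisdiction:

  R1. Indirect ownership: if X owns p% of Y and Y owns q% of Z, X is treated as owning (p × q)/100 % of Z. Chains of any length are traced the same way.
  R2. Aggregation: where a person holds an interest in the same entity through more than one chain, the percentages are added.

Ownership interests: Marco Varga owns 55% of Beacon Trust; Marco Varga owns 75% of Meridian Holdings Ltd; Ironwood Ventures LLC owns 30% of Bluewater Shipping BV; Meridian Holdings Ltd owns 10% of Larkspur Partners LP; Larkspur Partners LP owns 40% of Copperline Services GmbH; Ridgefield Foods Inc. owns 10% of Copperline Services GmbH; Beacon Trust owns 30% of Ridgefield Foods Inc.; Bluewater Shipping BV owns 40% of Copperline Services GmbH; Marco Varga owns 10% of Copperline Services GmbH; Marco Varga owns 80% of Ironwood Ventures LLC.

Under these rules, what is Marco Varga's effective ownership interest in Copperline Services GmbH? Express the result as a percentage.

Chain via Meridian Holdings Ltd → Larkspur Partners LP (R1): 75% × 10% × 40% = 3% of Copperline Services GmbH.
Chain via Beacon Trust → Ridgefield Foods Inc. (R1): 55% × 30% × 10% = 1.65% of Copperline Services GmbH.
Chain via Ironwood Ventures LLC → Bluewater Shipping BV (R1): 80% × 30% × 40% = 9.6% of Copperline Services GmbH.
Direct interest in Copperline Services GmbH: 10%.
Aggregating (R2): 3% + 1.65% + 9.6% + 10% = 24.25%.

24.25%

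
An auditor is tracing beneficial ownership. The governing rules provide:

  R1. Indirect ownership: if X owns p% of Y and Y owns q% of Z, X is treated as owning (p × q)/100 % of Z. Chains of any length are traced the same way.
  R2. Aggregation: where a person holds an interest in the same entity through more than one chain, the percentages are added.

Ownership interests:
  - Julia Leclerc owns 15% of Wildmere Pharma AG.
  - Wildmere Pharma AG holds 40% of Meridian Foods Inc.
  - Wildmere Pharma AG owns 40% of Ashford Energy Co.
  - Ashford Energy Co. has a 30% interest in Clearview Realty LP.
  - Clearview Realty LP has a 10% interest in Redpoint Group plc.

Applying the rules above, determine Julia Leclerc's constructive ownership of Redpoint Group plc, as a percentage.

Chain via Wildmere Pharma AG → Ashford Energy Co. → Clearview Realty LP (R1): 15% × 40% × 30% × 10% = 0.18% of Redpoint Group plc.

0.18%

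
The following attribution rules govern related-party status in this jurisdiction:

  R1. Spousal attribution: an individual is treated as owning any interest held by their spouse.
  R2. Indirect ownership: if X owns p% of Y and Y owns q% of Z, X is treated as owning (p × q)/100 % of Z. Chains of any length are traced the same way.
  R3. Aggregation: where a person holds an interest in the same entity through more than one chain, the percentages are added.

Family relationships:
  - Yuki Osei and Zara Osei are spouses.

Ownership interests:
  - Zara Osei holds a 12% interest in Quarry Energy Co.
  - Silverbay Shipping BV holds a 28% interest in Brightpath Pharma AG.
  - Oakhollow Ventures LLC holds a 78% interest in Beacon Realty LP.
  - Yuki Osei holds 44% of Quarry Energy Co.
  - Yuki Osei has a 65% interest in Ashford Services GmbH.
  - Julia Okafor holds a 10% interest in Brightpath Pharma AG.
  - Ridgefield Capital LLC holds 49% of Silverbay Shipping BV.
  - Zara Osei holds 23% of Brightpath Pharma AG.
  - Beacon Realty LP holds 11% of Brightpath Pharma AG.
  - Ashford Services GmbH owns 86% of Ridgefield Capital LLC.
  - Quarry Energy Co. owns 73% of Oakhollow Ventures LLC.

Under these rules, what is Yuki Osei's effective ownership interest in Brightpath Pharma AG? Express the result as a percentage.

34.176984%

By spousal attribution (R1), Yuki Osei is treated as also owning Zara Osei's interest in Quarry Energy Co, giving 44% + 12% = 56%.
By spousal attribution (R1), Yuki Osei is treated as owning Zara Osei's 23% interest in Brightpath Pharma AG.
Chain via Ashford Services GmbH → Ridgefield Capital LLC → Silverbay Shipping BV (R2): 65% × 86% × 49% × 28% = 7.66948% of Brightpath Pharma AG.
Chain via Quarry Energy Co. → Oakhollow Ventures LLC → Beacon Realty LP (R2): 56% × 73% × 78% × 11% = 3.507504% of Brightpath Pharma AG.
Direct interest in Brightpath Pharma AG: 23%.
Aggregating (R3): 7.66948% + 3.507504% + 23% = 34.176984%.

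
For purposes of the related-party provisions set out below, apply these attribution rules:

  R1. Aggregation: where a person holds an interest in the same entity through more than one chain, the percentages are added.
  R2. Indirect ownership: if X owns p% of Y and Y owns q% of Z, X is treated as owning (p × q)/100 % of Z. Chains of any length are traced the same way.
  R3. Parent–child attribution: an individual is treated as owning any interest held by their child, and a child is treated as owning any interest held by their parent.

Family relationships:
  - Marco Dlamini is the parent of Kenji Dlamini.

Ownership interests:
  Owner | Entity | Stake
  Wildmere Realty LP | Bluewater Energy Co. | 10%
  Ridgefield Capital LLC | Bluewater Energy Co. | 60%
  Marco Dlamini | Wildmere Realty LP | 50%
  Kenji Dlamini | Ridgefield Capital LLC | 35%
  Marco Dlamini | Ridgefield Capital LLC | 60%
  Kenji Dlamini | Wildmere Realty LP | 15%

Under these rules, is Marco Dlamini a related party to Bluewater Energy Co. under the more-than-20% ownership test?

Yes

By parent–child attribution (R3), Marco Dlamini is treated as also owning Kenji Dlamini's interest in Wildmere Realty LP, giving 50% + 15% = 65%.
By parent–child attribution (R3), Marco Dlamini is treated as also owning Kenji Dlamini's interest in Ridgefield Capital LLC, giving 60% + 35% = 95%.
Chain via Wildmere Realty LP (R2): 65% × 10% = 6.5% of Bluewater Energy Co.
Chain via Ridgefield Capital LLC (R2): 95% × 60% = 57% of Bluewater Energy Co.
Aggregating (R1): 6.5% + 57% = 63.5%.
63.5% exceeds the 20% threshold, so Marco is a related party to Bluewater Energy Co.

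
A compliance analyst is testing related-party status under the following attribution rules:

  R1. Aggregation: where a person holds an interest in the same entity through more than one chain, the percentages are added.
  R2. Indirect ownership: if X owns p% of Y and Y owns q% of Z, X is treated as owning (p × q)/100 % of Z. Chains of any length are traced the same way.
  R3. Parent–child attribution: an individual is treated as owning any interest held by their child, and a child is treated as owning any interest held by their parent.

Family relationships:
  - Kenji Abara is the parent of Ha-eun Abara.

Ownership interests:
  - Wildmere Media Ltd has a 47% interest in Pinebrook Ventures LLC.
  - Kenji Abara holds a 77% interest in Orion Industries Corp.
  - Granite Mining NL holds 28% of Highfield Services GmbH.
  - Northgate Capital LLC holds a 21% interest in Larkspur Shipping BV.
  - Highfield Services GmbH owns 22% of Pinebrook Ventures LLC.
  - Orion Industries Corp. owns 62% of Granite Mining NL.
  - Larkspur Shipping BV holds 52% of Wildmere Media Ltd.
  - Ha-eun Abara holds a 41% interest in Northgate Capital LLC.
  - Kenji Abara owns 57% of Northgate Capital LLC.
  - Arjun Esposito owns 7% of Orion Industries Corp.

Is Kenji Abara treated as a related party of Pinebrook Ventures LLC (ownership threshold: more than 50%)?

No

By parent–child attribution (R3), Kenji Abara is treated as also owning Ha-eun Abara's interest in Northgate Capital LLC, giving 57% + 41% = 98%.
Chain via Northgate Capital LLC → Larkspur Shipping BV → Wildmere Media Ltd (R2): 98% × 21% × 52% × 47% = 5.029752% of Pinebrook Ventures LLC.
Chain via Orion Industries Corp. → Granite Mining NL → Highfield Services GmbH (R2): 77% × 62% × 28% × 22% = 2.940784% of Pinebrook Ventures LLC.
Aggregating (R1): 5.029752% + 2.940784% = 7.970536%.
7.970536% does not exceed the 50% threshold, so Kenji is not a related party to Pinebrook Ventures LLC.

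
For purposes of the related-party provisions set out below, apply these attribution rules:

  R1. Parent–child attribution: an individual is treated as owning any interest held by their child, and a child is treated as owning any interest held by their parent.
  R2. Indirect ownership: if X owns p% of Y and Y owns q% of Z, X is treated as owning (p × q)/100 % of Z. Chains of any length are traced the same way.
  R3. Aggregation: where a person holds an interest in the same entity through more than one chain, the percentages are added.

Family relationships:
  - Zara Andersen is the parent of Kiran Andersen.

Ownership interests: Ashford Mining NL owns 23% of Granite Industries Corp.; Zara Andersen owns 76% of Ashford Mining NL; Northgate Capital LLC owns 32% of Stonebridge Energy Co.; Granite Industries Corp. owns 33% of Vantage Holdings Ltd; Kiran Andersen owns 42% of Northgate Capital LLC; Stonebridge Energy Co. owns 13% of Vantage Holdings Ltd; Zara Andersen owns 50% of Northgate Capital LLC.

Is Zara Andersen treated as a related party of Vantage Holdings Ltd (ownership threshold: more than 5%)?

Yes

By parent–child attribution (R1), Zara Andersen is treated as also owning Kiran Andersen's interest in Northgate Capital LLC, giving 50% + 42% = 92%.
Chain via Ashford Mining NL → Granite Industries Corp. (R2): 76% × 23% × 33% = 5.7684% of Vantage Holdings Ltd.
Chain via Northgate Capital LLC → Stonebridge Energy Co. (R2): 92% × 32% × 13% = 3.8272% of Vantage Holdings Ltd.
Aggregating (R3): 5.7684% + 3.8272% = 9.5956%.
9.5956% exceeds the 5% threshold, so Zara is a related party to Vantage Holdings Ltd.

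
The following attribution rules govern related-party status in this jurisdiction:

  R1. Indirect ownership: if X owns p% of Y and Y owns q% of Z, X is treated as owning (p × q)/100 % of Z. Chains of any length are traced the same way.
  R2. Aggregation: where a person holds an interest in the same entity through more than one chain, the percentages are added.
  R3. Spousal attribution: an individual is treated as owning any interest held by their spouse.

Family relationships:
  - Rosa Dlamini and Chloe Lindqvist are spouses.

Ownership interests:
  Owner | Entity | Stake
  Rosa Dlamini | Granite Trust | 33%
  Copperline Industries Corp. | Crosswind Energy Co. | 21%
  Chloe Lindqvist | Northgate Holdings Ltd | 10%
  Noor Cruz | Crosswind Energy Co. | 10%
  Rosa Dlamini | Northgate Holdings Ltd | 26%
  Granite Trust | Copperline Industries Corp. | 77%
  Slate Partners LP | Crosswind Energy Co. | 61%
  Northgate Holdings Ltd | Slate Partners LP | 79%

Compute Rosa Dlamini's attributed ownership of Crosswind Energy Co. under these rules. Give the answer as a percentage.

22.6845%

By spousal attribution (R3), Rosa Dlamini is treated as also owning Chloe Lindqvist's interest in Northgate Holdings Ltd, giving 26% + 10% = 36%.
Chain via Northgate Holdings Ltd → Slate Partners LP (R1): 36% × 79% × 61% = 17.3484% of Crosswind Energy Co.
Chain via Granite Trust → Copperline Industries Corp. (R1): 33% × 77% × 21% = 5.3361% of Crosswind Energy Co.
Aggregating (R2): 17.3484% + 5.3361% = 22.6845%.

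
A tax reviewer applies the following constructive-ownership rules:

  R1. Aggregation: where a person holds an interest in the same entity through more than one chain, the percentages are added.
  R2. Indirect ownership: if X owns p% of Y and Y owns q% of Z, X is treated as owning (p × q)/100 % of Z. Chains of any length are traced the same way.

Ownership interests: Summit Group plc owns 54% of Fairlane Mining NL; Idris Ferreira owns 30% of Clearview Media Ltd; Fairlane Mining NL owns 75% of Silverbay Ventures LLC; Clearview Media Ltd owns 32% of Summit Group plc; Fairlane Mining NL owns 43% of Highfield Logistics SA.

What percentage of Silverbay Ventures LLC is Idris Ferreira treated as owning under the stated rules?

Chain via Clearview Media Ltd → Summit Group plc → Fairlane Mining NL (R2): 30% × 32% × 54% × 75% = 3.888% of Silverbay Ventures LLC.

3.888%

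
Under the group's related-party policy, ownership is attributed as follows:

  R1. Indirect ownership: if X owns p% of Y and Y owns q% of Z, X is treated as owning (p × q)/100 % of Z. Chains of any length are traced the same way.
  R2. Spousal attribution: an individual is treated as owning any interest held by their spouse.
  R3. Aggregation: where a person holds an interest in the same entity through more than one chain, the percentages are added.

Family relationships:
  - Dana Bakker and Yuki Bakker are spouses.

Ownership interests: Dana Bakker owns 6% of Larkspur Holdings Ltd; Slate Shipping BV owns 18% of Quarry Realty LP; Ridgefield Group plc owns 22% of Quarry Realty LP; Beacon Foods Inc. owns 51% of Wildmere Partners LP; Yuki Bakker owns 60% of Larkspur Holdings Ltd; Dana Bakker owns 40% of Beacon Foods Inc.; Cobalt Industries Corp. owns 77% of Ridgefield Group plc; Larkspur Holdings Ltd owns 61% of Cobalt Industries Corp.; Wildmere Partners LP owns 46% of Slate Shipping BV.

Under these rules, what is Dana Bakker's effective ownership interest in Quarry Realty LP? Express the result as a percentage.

8.509164%

By spousal attribution (R2), Dana Bakker is treated as also owning Yuki Bakker's interest in Larkspur Holdings Ltd, giving 6% + 60% = 66%.
Chain via Beacon Foods Inc. → Wildmere Partners LP → Slate Shipping BV (R1): 40% × 51% × 46% × 18% = 1.68912% of Quarry Realty LP.
Chain via Larkspur Holdings Ltd → Cobalt Industries Corp. → Ridgefield Group plc (R1): 66% × 61% × 77% × 22% = 6.820044% of Quarry Realty LP.
Aggregating (R3): 1.68912% + 6.820044% = 8.509164%.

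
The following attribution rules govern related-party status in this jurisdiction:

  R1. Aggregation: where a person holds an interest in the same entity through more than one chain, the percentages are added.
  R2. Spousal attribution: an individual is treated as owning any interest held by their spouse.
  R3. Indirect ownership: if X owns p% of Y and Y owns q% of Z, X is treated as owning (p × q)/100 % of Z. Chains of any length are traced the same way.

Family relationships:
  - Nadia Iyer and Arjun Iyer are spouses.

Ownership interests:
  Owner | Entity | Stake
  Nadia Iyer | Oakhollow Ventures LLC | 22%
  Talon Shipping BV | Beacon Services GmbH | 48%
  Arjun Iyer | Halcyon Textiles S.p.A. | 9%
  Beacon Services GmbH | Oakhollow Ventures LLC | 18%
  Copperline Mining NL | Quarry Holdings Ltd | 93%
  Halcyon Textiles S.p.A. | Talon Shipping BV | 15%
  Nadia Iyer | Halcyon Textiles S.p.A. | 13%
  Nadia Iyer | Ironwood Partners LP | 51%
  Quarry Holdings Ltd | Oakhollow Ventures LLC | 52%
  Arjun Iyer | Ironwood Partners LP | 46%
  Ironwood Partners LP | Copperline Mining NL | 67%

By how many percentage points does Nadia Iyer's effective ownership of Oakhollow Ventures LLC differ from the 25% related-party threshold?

28.714284

By spousal attribution (R2), Nadia Iyer is treated as also owning Arjun Iyer's interest in Halcyon Textiles S.p.A, giving 13% + 9% = 22%.
By spousal attribution (R2), Nadia Iyer is treated as also owning Arjun Iyer's interest in Ironwood Partners LP, giving 51% + 46% = 97%.
Chain via Halcyon Textiles S.p.A. → Talon Shipping BV → Beacon Services GmbH (R3): 22% × 15% × 48% × 18% = 0.28512% of Oakhollow Ventures LLC.
Chain via Ironwood Partners LP → Copperline Mining NL → Quarry Holdings Ltd (R3): 97% × 67% × 93% × 52% = 31.429164% of Oakhollow Ventures LLC.
Direct interest in Oakhollow Ventures LLC: 22%.
Aggregating (R1): 0.28512% + 31.429164% + 22% = 53.714284%.
53.714284% exceeds the 25% threshold by 28.714284 percentage points.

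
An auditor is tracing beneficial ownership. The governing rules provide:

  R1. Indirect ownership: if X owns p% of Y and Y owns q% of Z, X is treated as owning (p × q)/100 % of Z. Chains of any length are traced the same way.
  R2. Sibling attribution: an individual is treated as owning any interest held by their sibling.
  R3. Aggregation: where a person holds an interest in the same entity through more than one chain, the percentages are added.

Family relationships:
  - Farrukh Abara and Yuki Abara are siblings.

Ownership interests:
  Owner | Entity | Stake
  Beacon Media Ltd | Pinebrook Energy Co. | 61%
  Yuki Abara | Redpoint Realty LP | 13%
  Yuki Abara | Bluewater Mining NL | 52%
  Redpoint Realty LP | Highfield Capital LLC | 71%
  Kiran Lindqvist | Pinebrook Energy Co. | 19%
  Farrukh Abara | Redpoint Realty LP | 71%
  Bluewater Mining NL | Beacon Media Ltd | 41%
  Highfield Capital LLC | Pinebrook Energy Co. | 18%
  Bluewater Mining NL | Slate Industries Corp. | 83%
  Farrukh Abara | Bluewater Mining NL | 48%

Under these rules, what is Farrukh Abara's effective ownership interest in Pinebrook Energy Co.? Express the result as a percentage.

By sibling attribution (R2), Farrukh Abara is treated as also owning Yuki Abara's interest in Bluewater Mining NL, giving 48% + 52% = 100%.
By sibling attribution (R2), Farrukh Abara is treated as also owning Yuki Abara's interest in Redpoint Realty LP, giving 71% + 13% = 84%.
Chain via Bluewater Mining NL → Beacon Media Ltd (R1): 100% × 41% × 61% = 25.01% of Pinebrook Energy Co.
Chain via Redpoint Realty LP → Highfield Capital LLC (R1): 84% × 71% × 18% = 10.7352% of Pinebrook Energy Co.
Aggregating (R3): 25.01% + 10.7352% = 35.7452%.

35.7452%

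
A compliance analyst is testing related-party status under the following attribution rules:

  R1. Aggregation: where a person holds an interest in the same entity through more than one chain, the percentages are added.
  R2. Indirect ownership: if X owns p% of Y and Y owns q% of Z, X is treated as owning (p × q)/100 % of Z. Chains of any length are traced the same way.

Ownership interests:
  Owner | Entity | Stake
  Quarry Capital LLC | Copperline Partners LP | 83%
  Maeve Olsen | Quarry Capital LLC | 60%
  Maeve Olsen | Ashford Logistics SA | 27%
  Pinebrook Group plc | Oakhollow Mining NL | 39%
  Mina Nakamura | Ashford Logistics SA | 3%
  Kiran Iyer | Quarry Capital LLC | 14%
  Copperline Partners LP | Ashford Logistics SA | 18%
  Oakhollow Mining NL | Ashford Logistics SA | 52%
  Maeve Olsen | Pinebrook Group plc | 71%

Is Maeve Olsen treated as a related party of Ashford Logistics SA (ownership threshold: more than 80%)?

Chain via Pinebrook Group plc → Oakhollow Mining NL (R2): 71% × 39% × 52% = 14.3988% of Ashford Logistics SA.
Chain via Quarry Capital LLC → Copperline Partners LP (R2): 60% × 83% × 18% = 8.964% of Ashford Logistics SA.
Direct interest in Ashford Logistics SA: 27%.
Aggregating (R1): 14.3988% + 8.964% + 27% = 50.3628%.
50.3628% does not exceed the 80% threshold, so Maeve is not a related party to Ashford Logistics SA.

No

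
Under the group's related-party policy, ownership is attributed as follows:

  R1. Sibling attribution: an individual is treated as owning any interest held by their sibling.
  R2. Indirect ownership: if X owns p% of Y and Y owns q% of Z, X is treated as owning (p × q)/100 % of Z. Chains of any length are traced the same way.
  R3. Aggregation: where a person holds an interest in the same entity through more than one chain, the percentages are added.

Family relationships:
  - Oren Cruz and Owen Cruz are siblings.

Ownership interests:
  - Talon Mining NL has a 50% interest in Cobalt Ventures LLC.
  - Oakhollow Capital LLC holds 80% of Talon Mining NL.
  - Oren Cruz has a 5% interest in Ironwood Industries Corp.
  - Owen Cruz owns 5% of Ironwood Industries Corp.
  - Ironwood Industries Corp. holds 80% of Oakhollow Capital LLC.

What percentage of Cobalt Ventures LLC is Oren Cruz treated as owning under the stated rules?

3.2%

By sibling attribution (R1), Oren Cruz is treated as also owning Owen Cruz's interest in Ironwood Industries Corp, giving 5% + 5% = 10%.
Chain via Ironwood Industries Corp. → Oakhollow Capital LLC → Talon Mining NL (R2): 10% × 80% × 80% × 50% = 3.2% of Cobalt Ventures LLC.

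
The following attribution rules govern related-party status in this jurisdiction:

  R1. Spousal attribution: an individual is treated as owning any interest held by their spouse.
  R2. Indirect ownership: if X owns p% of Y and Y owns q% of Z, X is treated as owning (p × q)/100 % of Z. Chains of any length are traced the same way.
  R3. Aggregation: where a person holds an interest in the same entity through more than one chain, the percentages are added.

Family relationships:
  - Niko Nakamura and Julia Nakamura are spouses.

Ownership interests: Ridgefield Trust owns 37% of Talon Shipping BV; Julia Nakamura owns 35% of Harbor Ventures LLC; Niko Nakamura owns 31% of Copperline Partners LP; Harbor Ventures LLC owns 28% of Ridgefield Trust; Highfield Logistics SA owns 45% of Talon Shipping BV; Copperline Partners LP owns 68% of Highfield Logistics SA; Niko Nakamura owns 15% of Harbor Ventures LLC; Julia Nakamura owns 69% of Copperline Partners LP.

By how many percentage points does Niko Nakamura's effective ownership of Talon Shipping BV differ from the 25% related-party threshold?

By spousal attribution (R1), Niko Nakamura is treated as also owning Julia Nakamura's interest in Harbor Ventures LLC, giving 15% + 35% = 50%.
By spousal attribution (R1), Niko Nakamura is treated as also owning Julia Nakamura's interest in Copperline Partners LP, giving 31% + 69% = 100%.
Chain via Harbor Ventures LLC → Ridgefield Trust (R2): 50% × 28% × 37% = 5.18% of Talon Shipping BV.
Chain via Copperline Partners LP → Highfield Logistics SA (R2): 100% × 68% × 45% = 30.6% of Talon Shipping BV.
Aggregating (R3): 5.18% + 30.6% = 35.78%.
35.78% exceeds the 25% threshold by 10.78 percentage points.

10.78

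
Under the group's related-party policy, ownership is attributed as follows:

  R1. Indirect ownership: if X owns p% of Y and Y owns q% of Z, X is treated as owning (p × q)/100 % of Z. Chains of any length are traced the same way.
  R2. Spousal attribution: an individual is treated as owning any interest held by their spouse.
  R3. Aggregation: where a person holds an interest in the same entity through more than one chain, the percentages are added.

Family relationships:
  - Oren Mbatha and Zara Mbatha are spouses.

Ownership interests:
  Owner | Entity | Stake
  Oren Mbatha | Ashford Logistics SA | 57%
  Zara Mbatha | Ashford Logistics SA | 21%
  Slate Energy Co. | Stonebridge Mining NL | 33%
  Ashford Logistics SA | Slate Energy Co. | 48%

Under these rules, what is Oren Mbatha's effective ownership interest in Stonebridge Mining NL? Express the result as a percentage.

By spousal attribution (R2), Oren Mbatha is treated as also owning Zara Mbatha's interest in Ashford Logistics SA, giving 57% + 21% = 78%.
Chain via Ashford Logistics SA → Slate Energy Co. (R1): 78% × 48% × 33% = 12.3552% of Stonebridge Mining NL.

12.3552%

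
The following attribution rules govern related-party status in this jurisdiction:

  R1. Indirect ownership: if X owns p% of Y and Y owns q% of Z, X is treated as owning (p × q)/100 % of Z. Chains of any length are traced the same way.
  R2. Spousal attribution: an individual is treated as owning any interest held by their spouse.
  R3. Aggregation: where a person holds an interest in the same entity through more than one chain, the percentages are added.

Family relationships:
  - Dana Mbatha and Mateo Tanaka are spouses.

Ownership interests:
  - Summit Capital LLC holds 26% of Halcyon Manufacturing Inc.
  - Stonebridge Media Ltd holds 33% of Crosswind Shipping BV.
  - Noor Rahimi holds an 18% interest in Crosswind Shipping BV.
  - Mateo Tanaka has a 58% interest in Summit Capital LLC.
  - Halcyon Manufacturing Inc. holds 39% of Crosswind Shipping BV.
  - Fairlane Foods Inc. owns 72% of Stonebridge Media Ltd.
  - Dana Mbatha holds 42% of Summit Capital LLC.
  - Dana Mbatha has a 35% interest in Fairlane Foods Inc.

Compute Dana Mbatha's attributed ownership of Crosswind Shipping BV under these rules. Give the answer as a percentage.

18.456%

By spousal attribution (R2), Dana Mbatha is treated as also owning Mateo Tanaka's interest in Summit Capital LLC, giving 42% + 58% = 100%.
Chain via Summit Capital LLC → Halcyon Manufacturing Inc. (R1): 100% × 26% × 39% = 10.14% of Crosswind Shipping BV.
Chain via Fairlane Foods Inc. → Stonebridge Media Ltd (R1): 35% × 72% × 33% = 8.316% of Crosswind Shipping BV.
Aggregating (R3): 10.14% + 8.316% = 18.456%.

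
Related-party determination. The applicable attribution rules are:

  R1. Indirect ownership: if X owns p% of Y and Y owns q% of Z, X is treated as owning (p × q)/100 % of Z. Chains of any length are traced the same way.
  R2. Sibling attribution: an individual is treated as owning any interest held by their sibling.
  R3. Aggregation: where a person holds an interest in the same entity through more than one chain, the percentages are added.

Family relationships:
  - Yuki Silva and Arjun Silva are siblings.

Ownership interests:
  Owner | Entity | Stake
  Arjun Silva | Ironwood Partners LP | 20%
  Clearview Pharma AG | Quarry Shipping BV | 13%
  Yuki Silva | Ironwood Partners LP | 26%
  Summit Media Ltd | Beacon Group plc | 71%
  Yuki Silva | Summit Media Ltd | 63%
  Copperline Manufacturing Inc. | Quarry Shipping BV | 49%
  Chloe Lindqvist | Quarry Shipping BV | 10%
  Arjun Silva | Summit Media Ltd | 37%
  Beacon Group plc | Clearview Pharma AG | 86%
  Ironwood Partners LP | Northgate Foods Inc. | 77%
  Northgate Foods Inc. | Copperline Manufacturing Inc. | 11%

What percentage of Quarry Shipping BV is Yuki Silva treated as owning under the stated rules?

By sibling attribution (R2), Yuki Silva is treated as also owning Arjun Silva's interest in Ironwood Partners LP, giving 26% + 20% = 46%.
By sibling attribution (R2), Yuki Silva is treated as also owning Arjun Silva's interest in Summit Media Ltd, giving 63% + 37% = 100%.
Chain via Ironwood Partners LP → Northgate Foods Inc. → Copperline Manufacturing Inc. (R1): 46% × 77% × 11% × 49% = 1.909138% of Quarry Shipping BV.
Chain via Summit Media Ltd → Beacon Group plc → Clearview Pharma AG (R1): 100% × 71% × 86% × 13% = 7.9378% of Quarry Shipping BV.
Aggregating (R3): 1.909138% + 7.9378% = 9.846938%.

9.846938%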